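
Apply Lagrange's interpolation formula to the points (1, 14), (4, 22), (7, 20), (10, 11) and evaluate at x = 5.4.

Lagrange interpolation formula:
P(x) = Σ yᵢ × Lᵢ(x)
where Lᵢ(x) = Π_{j≠i} (x - xⱼ)/(xᵢ - xⱼ)

L_0(5.4) = (5.4 - 4)/(1 - 4) × (5.4 - 7)/(1 - 7) × (5.4 - 10)/(1 - 10) = -0.063605
L_1(5.4) = (5.4 - 1)/(4 - 1) × (5.4 - 7)/(4 - 7) × (5.4 - 10)/(4 - 10) = 0.599704
L_2(5.4) = (5.4 - 1)/(7 - 1) × (5.4 - 4)/(7 - 4) × (5.4 - 10)/(7 - 10) = 0.524741
L_3(5.4) = (5.4 - 1)/(10 - 1) × (5.4 - 4)/(10 - 4) × (5.4 - 7)/(10 - 7) = -0.060840

P(5.4) = 14×L_0(5.4) + 22×L_1(5.4) + 20×L_2(5.4) + 11×L_3(5.4)
P(5.4) = 22.128593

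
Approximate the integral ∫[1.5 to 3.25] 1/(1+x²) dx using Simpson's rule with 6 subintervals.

f(x) = 1/(1+x²)
a = 1.5, b = 3.25, n = 6
h = (b - a)/n = 0.291667

Simpson's rule: (h/3)[f(x₀) + 4f(x₁) + 2f(x₂) + ... + f(xₙ)]

x_0 = 1.5000, f(x_0) = 0.307692, coefficient = 1
x_1 = 1.7917, f(x_1) = 0.237526, coefficient = 4
x_2 = 2.0833, f(x_2) = 0.187256, coefficient = 2
x_3 = 2.3750, f(x_3) = 0.150588, coefficient = 4
x_4 = 2.6667, f(x_4) = 0.123288, coefficient = 2
x_5 = 2.9583, f(x_5) = 0.102546, coefficient = 4
x_6 = 3.2500, f(x_6) = 0.086486, coefficient = 1

I ≈ (0.291667/3) × 2.977906 = 0.289519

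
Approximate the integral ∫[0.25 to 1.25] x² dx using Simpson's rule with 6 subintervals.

f(x) = x²
a = 0.25, b = 1.25, n = 6
h = (b - a)/n = 0.166667

Simpson's rule: (h/3)[f(x₀) + 4f(x₁) + 2f(x₂) + ... + f(xₙ)]

x_0 = 0.2500, f(x_0) = 0.062500, coefficient = 1
x_1 = 0.4167, f(x_1) = 0.173611, coefficient = 4
x_2 = 0.5833, f(x_2) = 0.340278, coefficient = 2
x_3 = 0.7500, f(x_3) = 0.562500, coefficient = 4
x_4 = 0.9167, f(x_4) = 0.840278, coefficient = 2
x_5 = 1.0833, f(x_5) = 1.173611, coefficient = 4
x_6 = 1.2500, f(x_6) = 1.562500, coefficient = 1

I ≈ (0.166667/3) × 11.625000 = 0.645833
Exact value: 0.645833
Error: 0.000000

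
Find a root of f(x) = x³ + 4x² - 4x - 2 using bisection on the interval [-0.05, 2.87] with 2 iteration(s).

f(x) = x³ + 4x² - 4x - 2
Initial interval: [-0.05, 2.87]

Iteration 1:
  c_1 = (-0.050000 + 2.870000)/2 = 1.410000
  f(c_1) = f(1.410000) = 3.115621
  f(a) × f(c) < 0, new interval: [-0.050000, 1.410000]
Iteration 2:
  c_2 = (-0.050000 + 1.410000)/2 = 0.680000
  f(c_2) = f(0.680000) = -2.555968
  f(a) × f(c) ≥ 0, new interval: [0.680000, 1.410000]

After 2 iteration(s), the approximation is c_2 = 0.680000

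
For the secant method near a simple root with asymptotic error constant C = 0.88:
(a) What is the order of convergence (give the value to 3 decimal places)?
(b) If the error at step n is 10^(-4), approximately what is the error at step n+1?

(a) Secant method has superlinear convergence with order φ = (1+√5)/2 ≈ 1.618.
    This means |e_{n+1}| ≈ C|e_n|^1.618.

(b) With |e_n| = 10^(-4) and C = 0.88:
    |e_{n+1}| ≈ 0.88 × (10^(-4))^1.618 = 0.88 × 10^(-6.47)

(a) ≈ 1.618 (golden ratio); (b) |e_{n+1}| ≈ 2.967e-07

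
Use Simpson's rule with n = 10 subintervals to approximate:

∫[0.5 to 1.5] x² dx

f(x) = x²
a = 0.5, b = 1.5, n = 10
h = (b - a)/n = 0.100000

Simpson's rule: (h/3)[f(x₀) + 4f(x₁) + 2f(x₂) + ... + f(xₙ)]

x_0 = 0.5000, f(x_0) = 0.250000, coefficient = 1
x_1 = 0.6000, f(x_1) = 0.360000, coefficient = 4
x_2 = 0.7000, f(x_2) = 0.490000, coefficient = 2
x_3 = 0.8000, f(x_3) = 0.640000, coefficient = 4
x_4 = 0.9000, f(x_4) = 0.810000, coefficient = 2
x_5 = 1.0000, f(x_5) = 1.000000, coefficient = 4
x_6 = 1.1000, f(x_6) = 1.210000, coefficient = 2
x_7 = 1.2000, f(x_7) = 1.440000, coefficient = 4
x_8 = 1.3000, f(x_8) = 1.690000, coefficient = 2
x_9 = 1.4000, f(x_9) = 1.960000, coefficient = 4
x_10 = 1.5000, f(x_10) = 2.250000, coefficient = 1

I ≈ (0.100000/3) × 32.500000 = 1.083333
Exact value: 1.083333
Error: 0.000000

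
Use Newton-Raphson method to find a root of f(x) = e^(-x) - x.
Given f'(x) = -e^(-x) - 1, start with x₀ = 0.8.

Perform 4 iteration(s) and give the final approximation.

f(x) = e^(-x) - x
f'(x) = -e^(-x) - 1
x₀ = 0.8

Newton-Raphson formula: x_{n+1} = x_n - f(x_n)/f'(x_n)

Iteration 1:
  f(0.800000) = -0.350671
  f'(0.800000) = -1.449329
  x_1 = 0.800000 - (-0.350671)/(-1.449329) = 0.558046
Iteration 2:
  f(0.558046) = 0.014280
  f'(0.558046) = -1.572326
  x_2 = 0.558046 - 0.014280/(-1.572326) = 0.567128
Iteration 3:
  f(0.567128) = 0.000024
  f'(0.567128) = -1.567152
  x_3 = 0.567128 - 0.000024/(-1.567152) = 0.567143
Iteration 4:
  f(0.567143) = 0.000000
  f'(0.567143) = -1.567143
  x_4 = 0.567143 - 0.000000/(-1.567143) = 0.567143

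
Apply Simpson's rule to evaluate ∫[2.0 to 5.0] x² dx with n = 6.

f(x) = x²
a = 2.0, b = 5.0, n = 6
h = (b - a)/n = 0.500000

Simpson's rule: (h/3)[f(x₀) + 4f(x₁) + 2f(x₂) + ... + f(xₙ)]

x_0 = 2.0000, f(x_0) = 4.000000, coefficient = 1
x_1 = 2.5000, f(x_1) = 6.250000, coefficient = 4
x_2 = 3.0000, f(x_2) = 9.000000, coefficient = 2
x_3 = 3.5000, f(x_3) = 12.250000, coefficient = 4
x_4 = 4.0000, f(x_4) = 16.000000, coefficient = 2
x_5 = 4.5000, f(x_5) = 20.250000, coefficient = 4
x_6 = 5.0000, f(x_6) = 25.000000, coefficient = 1

I ≈ (0.500000/3) × 234.000000 = 39.000000
Exact value: 39.000000
Error: 0.000000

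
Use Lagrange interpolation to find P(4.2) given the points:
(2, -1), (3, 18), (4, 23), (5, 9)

Lagrange interpolation formula:
P(x) = Σ yᵢ × Lᵢ(x)
where Lᵢ(x) = Π_{j≠i} (x - xⱼ)/(xᵢ - xⱼ)

L_0(4.2) = (4.2 - 3)/(2 - 3) × (4.2 - 4)/(2 - 4) × (4.2 - 5)/(2 - 5) = 0.032000
L_1(4.2) = (4.2 - 2)/(3 - 2) × (4.2 - 4)/(3 - 4) × (4.2 - 5)/(3 - 5) = -0.176000
L_2(4.2) = (4.2 - 2)/(4 - 2) × (4.2 - 3)/(4 - 3) × (4.2 - 5)/(4 - 5) = 1.056000
L_3(4.2) = (4.2 - 2)/(5 - 2) × (4.2 - 3)/(5 - 3) × (4.2 - 4)/(5 - 4) = 0.088000

P(4.2) = (-1)×L_0(4.2) + 18×L_1(4.2) + 23×L_2(4.2) + 9×L_3(4.2)
P(4.2) = 21.880000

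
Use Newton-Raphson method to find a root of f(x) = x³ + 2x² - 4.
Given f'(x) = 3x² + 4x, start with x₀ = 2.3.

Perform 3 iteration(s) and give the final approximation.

f(x) = x³ + 2x² - 4
f'(x) = 3x² + 4x
x₀ = 2.3

Newton-Raphson formula: x_{n+1} = x_n - f(x_n)/f'(x_n)

Iteration 1:
  f(2.300000) = 18.747000
  f'(2.300000) = 25.070000
  x_1 = 2.300000 - 18.747000/25.070000 = 1.552214
Iteration 2:
  f(1.552214) = 4.558589
  f'(1.552214) = 13.436958
  x_2 = 1.552214 - 4.558589/13.436958 = 1.212956
Iteration 3:
  f(1.212956) = 0.727104
  f'(1.212956) = 9.265614
  x_3 = 1.212956 - 0.727104/9.265614 = 1.134483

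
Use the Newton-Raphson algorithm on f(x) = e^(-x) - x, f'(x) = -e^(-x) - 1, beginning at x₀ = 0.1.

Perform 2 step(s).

f(x) = e^(-x) - x
f'(x) = -e^(-x) - 1
x₀ = 0.1

Newton-Raphson formula: x_{n+1} = x_n - f(x_n)/f'(x_n)

Iteration 1:
  f(0.100000) = 0.804837
  f'(0.100000) = -1.904837
  x_1 = 0.100000 - 0.804837/(-1.904837) = 0.522523
Iteration 2:
  f(0.522523) = 0.070500
  f'(0.522523) = -1.593023
  x_2 = 0.522523 - 0.070500/(-1.593023) = 0.566778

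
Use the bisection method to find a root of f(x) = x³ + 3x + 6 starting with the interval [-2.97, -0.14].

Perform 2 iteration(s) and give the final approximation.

f(x) = x³ + 3x + 6
Initial interval: [-2.97, -0.14]

Iteration 1:
  c_1 = (-2.970000 + (-0.140000))/2 = -1.555000
  f(c_1) = f(-1.555000) = -2.425029
  f(a) × f(c) ≥ 0, new interval: [-1.555000, -0.140000]
Iteration 2:
  c_2 = (-1.555000 + (-0.140000))/2 = -0.847500
  f(c_2) = f(-0.847500) = 2.848778
  f(a) × f(c) < 0, new interval: [-1.555000, -0.847500]

After 2 iteration(s), the approximation is c_2 = -0.847500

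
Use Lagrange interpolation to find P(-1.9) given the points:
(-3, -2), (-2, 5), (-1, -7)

Lagrange interpolation formula:
P(x) = Σ yᵢ × Lᵢ(x)
where Lᵢ(x) = Π_{j≠i} (x - xⱼ)/(xᵢ - xⱼ)

L_0(-1.9) = (-1.9 - (-2))/(-3 - (-2)) × (-1.9 - (-1))/(-3 - (-1)) = -0.045000
L_1(-1.9) = (-1.9 - (-3))/(-2 - (-3)) × (-1.9 - (-1))/(-2 - (-1)) = 0.990000
L_2(-1.9) = (-1.9 - (-3))/(-1 - (-3)) × (-1.9 - (-2))/(-1 - (-2)) = 0.055000

P(-1.9) = (-2)×L_0(-1.9) + 5×L_1(-1.9) + (-7)×L_2(-1.9)
P(-1.9) = 4.655000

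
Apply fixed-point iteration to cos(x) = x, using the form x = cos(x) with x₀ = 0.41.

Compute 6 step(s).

Equation: cos(x) = x
Fixed-point form: x = cos(x)
x₀ = 0.41

x_1 = g(0.410000) = 0.917121
x_2 = g(0.917121) = 0.608108
x_3 = g(0.608108) = 0.820730
x_4 = g(0.820730) = 0.681687
x_5 = g(0.681687) = 0.776511
x_6 = g(0.776511) = 0.713363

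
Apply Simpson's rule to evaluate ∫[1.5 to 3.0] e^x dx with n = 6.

f(x) = e^x
a = 1.5, b = 3.0, n = 6
h = (b - a)/n = 0.250000

Simpson's rule: (h/3)[f(x₀) + 4f(x₁) + 2f(x₂) + ... + f(xₙ)]

x_0 = 1.5000, f(x_0) = 4.481689, coefficient = 1
x_1 = 1.7500, f(x_1) = 5.754603, coefficient = 4
x_2 = 2.0000, f(x_2) = 7.389056, coefficient = 2
x_3 = 2.2500, f(x_3) = 9.487736, coefficient = 4
x_4 = 2.5000, f(x_4) = 12.182494, coefficient = 2
x_5 = 2.7500, f(x_5) = 15.642632, coefficient = 4
x_6 = 3.0000, f(x_6) = 20.085537, coefficient = 1

I ≈ (0.250000/3) × 187.250208 = 15.604184
Exact value: 15.603848
Error: 0.000336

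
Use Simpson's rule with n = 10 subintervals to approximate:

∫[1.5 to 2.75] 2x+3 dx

f(x) = 2x+3
a = 1.5, b = 2.75, n = 10
h = (b - a)/n = 0.125000

Simpson's rule: (h/3)[f(x₀) + 4f(x₁) + 2f(x₂) + ... + f(xₙ)]

x_0 = 1.5000, f(x_0) = 6.000000, coefficient = 1
x_1 = 1.6250, f(x_1) = 6.250000, coefficient = 4
x_2 = 1.7500, f(x_2) = 6.500000, coefficient = 2
x_3 = 1.8750, f(x_3) = 6.750000, coefficient = 4
x_4 = 2.0000, f(x_4) = 7.000000, coefficient = 2
x_5 = 2.1250, f(x_5) = 7.250000, coefficient = 4
x_6 = 2.2500, f(x_6) = 7.500000, coefficient = 2
x_7 = 2.3750, f(x_7) = 7.750000, coefficient = 4
x_8 = 2.5000, f(x_8) = 8.000000, coefficient = 2
x_9 = 2.6250, f(x_9) = 8.250000, coefficient = 4
x_10 = 2.7500, f(x_10) = 8.500000, coefficient = 1

I ≈ (0.125000/3) × 217.500000 = 9.062500
Exact value: 9.062500
Error: 0.000000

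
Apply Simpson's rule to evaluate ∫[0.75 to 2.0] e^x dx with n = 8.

f(x) = e^x
a = 0.75, b = 2.0, n = 8
h = (b - a)/n = 0.156250

Simpson's rule: (h/3)[f(x₀) + 4f(x₁) + 2f(x₂) + ... + f(xₙ)]

x_0 = 0.7500, f(x_0) = 2.117000, coefficient = 1
x_1 = 0.9062, f(x_1) = 2.475024, coefficient = 4
x_2 = 1.0625, f(x_2) = 2.893596, coefficient = 2
x_3 = 1.2188, f(x_3) = 3.382956, coefficient = 4
x_4 = 1.3750, f(x_4) = 3.955077, coefficient = 2
x_5 = 1.5312, f(x_5) = 4.623953, coefficient = 4
x_6 = 1.6875, f(x_6) = 5.405949, coefficient = 2
x_7 = 1.8438, f(x_7) = 6.320195, coefficient = 4
x_8 = 2.0000, f(x_8) = 7.389056, coefficient = 1

I ≈ (0.156250/3) × 101.223811 = 5.272073
Exact value: 5.272056
Error: 0.000017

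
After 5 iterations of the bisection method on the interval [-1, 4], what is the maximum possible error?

Bisection error bound: |error| ≤ (b-a)/2^n
|error| ≤ (4 - (-1))/2^5 = 5/2^5
|error| ≤ 0.1562500000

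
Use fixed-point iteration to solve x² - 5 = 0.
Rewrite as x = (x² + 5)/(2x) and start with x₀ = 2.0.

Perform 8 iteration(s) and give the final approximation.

Equation: x² - 5 = 0
Fixed-point form: x = (x² + 5)/(2x)
x₀ = 2.0

x_1 = g(2.000000) = 2.250000
x_2 = g(2.250000) = 2.236111
x_3 = g(2.236111) = 2.236068
x_4 = g(2.236068) = 2.236068
x_5 = g(2.236068) = 2.236068
x_6 = g(2.236068) = 2.236068
x_7 = g(2.236068) = 2.236068
x_8 = g(2.236068) = 2.236068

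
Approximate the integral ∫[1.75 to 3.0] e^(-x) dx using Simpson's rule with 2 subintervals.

f(x) = e^(-x)
a = 1.75, b = 3.0, n = 2
h = (b - a)/n = 0.625000

Simpson's rule: (h/3)[f(x₀) + 4f(x₁) + 2f(x₂) + ... + f(xₙ)]

x_0 = 1.7500, f(x_0) = 0.173774, coefficient = 1
x_1 = 2.3750, f(x_1) = 0.093014, coefficient = 4
x_2 = 3.0000, f(x_2) = 0.049787, coefficient = 1

I ≈ (0.625000/3) × 0.595619 = 0.124087
Exact value: 0.123987
Error: 0.000100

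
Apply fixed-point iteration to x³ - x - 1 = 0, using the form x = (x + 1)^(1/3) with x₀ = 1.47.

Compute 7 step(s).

Equation: x³ - x - 1 = 0
Fixed-point form: x = (x + 1)^(1/3)
x₀ = 1.47

x_1 = g(1.470000) = 1.351758
x_2 = g(1.351758) = 1.329834
x_3 = g(1.329834) = 1.325689
x_4 = g(1.325689) = 1.324902
x_5 = g(1.324902) = 1.324753
x_6 = g(1.324753) = 1.324725
x_7 = g(1.324725) = 1.324719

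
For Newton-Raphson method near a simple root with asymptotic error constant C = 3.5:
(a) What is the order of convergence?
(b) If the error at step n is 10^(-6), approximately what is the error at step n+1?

(a) Newton-Raphson has quadratic (order 2) convergence near simple roots.
    This means |e_{n+1}| ≈ C|e_n|².

(b) With |e_n| = 10^(-6) and C = 3.5:
    |e_{n+1}| ≈ 3.5 × (10^(-6))² = 3.5 × 10^(-12)

(a) 2 (quadratic); (b) |e_{n+1}| ≈ 3.500e-12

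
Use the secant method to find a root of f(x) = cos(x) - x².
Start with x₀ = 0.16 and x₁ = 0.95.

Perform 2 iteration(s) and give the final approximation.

f(x) = cos(x) - x²
x₀ = 0.16, x₁ = 0.95

Secant formula: x_{n+1} = x_n - f(x_n)(x_n - x_{n-1})/(f(x_n) - f(x_{n-1}))

Iteration 1:
  f(0.160000) = 0.961627
  f(0.950000) = -0.320817
  x_2 = 0.950000 - (-0.320817)×(0.950000 - 0.160000)/(-0.320817 - 0.961627)
       = 0.752373
Iteration 2:
  f(0.950000) = -0.320817
  f(0.752373) = 0.164004
  x_3 = 0.752373 - 0.164004×(0.752373 - 0.950000)/(0.164004 - (-0.320817))
       = 0.819226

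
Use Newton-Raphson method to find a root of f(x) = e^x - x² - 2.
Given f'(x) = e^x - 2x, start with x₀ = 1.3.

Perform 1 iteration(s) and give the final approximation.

f(x) = e^x - x² - 2
f'(x) = e^x - 2x
x₀ = 1.3

Newton-Raphson formula: x_{n+1} = x_n - f(x_n)/f'(x_n)

Iteration 1:
  f(1.300000) = -0.020703
  f'(1.300000) = 1.069297
  x_1 = 1.300000 - (-0.020703)/1.069297 = 1.319362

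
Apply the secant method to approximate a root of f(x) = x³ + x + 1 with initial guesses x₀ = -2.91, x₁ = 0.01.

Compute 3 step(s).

f(x) = x³ + x + 1
x₀ = -2.91, x₁ = 0.01

Secant formula: x_{n+1} = x_n - f(x_n)(x_n - x_{n-1})/(f(x_n) - f(x_{n-1}))

Iteration 1:
  f(-2.910000) = -26.552171
  f(0.010000) = 1.010001
  x_2 = 0.010000 - 1.010001×(0.010000 - (-2.910000))/(1.010001 - (-26.552171))
       = -0.097002
Iteration 2:
  f(0.010000) = 1.010001
  f(-0.097002) = 0.902085
  x_3 = -0.097002 - 0.902085×(-0.097002 - 0.010000)/(0.902085 - 1.010001)
       = -0.991449
Iteration 3:
  f(-0.097002) = 0.902085
  f(-0.991449) = -0.966016
  x_4 = -0.991449 - (-0.966016)×(-0.991449 - (-0.097002))/(-0.966016 - 0.902085)
       = -0.528921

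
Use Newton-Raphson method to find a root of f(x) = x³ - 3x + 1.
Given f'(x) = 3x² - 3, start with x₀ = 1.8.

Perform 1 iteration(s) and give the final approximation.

f(x) = x³ - 3x + 1
f'(x) = 3x² - 3
x₀ = 1.8

Newton-Raphson formula: x_{n+1} = x_n - f(x_n)/f'(x_n)

Iteration 1:
  f(1.800000) = 1.432000
  f'(1.800000) = 6.720000
  x_1 = 1.800000 - 1.432000/6.720000 = 1.586905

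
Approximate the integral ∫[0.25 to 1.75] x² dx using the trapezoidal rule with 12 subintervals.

f(x) = x²
a = 0.25, b = 1.75, n = 12
h = (b - a)/n = 0.125000

Trapezoidal rule: (h/2)[f(x₀) + 2f(x₁) + 2f(x₂) + ... + f(xₙ)]

x_0 = 0.2500, f(x_0) = 0.062500, coefficient = 1
x_1 = 0.3750, f(x_1) = 0.140625, coefficient = 2
x_2 = 0.5000, f(x_2) = 0.250000, coefficient = 2
x_3 = 0.6250, f(x_3) = 0.390625, coefficient = 2
x_4 = 0.7500, f(x_4) = 0.562500, coefficient = 2
x_5 = 0.8750, f(x_5) = 0.765625, coefficient = 2
x_6 = 1.0000, f(x_6) = 1.000000, coefficient = 2
x_7 = 1.1250, f(x_7) = 1.265625, coefficient = 2
x_8 = 1.2500, f(x_8) = 1.562500, coefficient = 2
x_9 = 1.3750, f(x_9) = 1.890625, coefficient = 2
x_10 = 1.5000, f(x_10) = 2.250000, coefficient = 2
x_11 = 1.6250, f(x_11) = 2.640625, coefficient = 2
x_12 = 1.7500, f(x_12) = 3.062500, coefficient = 1

I ≈ (0.125000/2) × 28.562500 = 1.785156
Exact value: 1.781250
Error: 0.003906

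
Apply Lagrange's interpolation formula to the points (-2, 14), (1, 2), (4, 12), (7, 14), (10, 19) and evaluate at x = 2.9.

Lagrange interpolation formula:
P(x) = Σ yᵢ × Lᵢ(x)
where Lᵢ(x) = Π_{j≠i} (x - xⱼ)/(xᵢ - xⱼ)

L_0(2.9) = (2.9 - 1)/(-2 - 1) × (2.9 - 4)/(-2 - 4) × (2.9 - 7)/(-2 - 7) × (2.9 - 10)/(-2 - 10) = -0.031296
L_1(2.9) = (2.9 - (-2))/(1 - (-2)) × (2.9 - 4)/(1 - 4) × (2.9 - 7)/(1 - 7) × (2.9 - 10)/(1 - 10) = 0.322845
L_2(2.9) = (2.9 - (-2))/(4 - (-2)) × (2.9 - 1)/(4 - 1) × (2.9 - 7)/(4 - 7) × (2.9 - 10)/(4 - 10) = 0.836463
L_3(2.9) = (2.9 - (-2))/(7 - (-2)) × (2.9 - 1)/(7 - 1) × (2.9 - 4)/(7 - 4) × (2.9 - 10)/(7 - 10) = -0.149611
L_4(2.9) = (2.9 - (-2))/(10 - (-2)) × (2.9 - 1)/(10 - 1) × (2.9 - 4)/(10 - 4) × (2.9 - 7)/(10 - 7) = 0.021599

P(2.9) = 14×L_0(2.9) + 2×L_1(2.9) + 12×L_2(2.9) + 14×L_3(2.9) + 19×L_4(2.9)
P(2.9) = 8.560922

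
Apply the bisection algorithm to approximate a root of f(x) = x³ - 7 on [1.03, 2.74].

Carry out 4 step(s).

f(x) = x³ - 7
Initial interval: [1.03, 2.74]

Iteration 1:
  c_1 = (1.030000 + 2.740000)/2 = 1.885000
  f(c_1) = f(1.885000) = -0.302171
  f(a) × f(c) ≥ 0, new interval: [1.885000, 2.740000]
Iteration 2:
  c_2 = (1.885000 + 2.740000)/2 = 2.312500
  f(c_2) = f(2.312500) = 5.366455
  f(a) × f(c) < 0, new interval: [1.885000, 2.312500]
Iteration 3:
  c_3 = (1.885000 + 2.312500)/2 = 2.098750
  f(c_3) = f(2.098750) = 2.244472
  f(a) × f(c) < 0, new interval: [1.885000, 2.098750]
Iteration 4:
  c_4 = (1.885000 + 2.098750)/2 = 1.991875
  f(c_4) = f(1.991875) = 0.902896
  f(a) × f(c) < 0, new interval: [1.885000, 1.991875]

After 4 iteration(s), the approximation is c_4 = 1.991875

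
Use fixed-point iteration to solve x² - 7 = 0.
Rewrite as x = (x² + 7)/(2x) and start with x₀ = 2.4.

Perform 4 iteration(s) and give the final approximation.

Equation: x² - 7 = 0
Fixed-point form: x = (x² + 7)/(2x)
x₀ = 2.4

x_1 = g(2.400000) = 2.658333
x_2 = g(2.658333) = 2.645781
x_3 = g(2.645781) = 2.645751
x_4 = g(2.645751) = 2.645751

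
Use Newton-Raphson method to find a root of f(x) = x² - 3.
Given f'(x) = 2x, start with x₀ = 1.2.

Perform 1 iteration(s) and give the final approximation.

f(x) = x² - 3
f'(x) = 2x
x₀ = 1.2

Newton-Raphson formula: x_{n+1} = x_n - f(x_n)/f'(x_n)

Iteration 1:
  f(1.200000) = -1.560000
  f'(1.200000) = 2.400000
  x_1 = 1.200000 - (-1.560000)/2.400000 = 1.850000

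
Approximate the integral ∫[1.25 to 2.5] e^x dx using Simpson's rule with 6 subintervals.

f(x) = e^x
a = 1.25, b = 2.5, n = 6
h = (b - a)/n = 0.208333

Simpson's rule: (h/3)[f(x₀) + 4f(x₁) + 2f(x₂) + ... + f(xₙ)]

x_0 = 1.2500, f(x_0) = 3.490343, coefficient = 1
x_1 = 1.4583, f(x_1) = 4.298789, coefficient = 4
x_2 = 1.6667, f(x_2) = 5.294490, coefficient = 2
x_3 = 1.8750, f(x_3) = 6.520819, coefficient = 4
x_4 = 2.0833, f(x_4) = 8.031195, coefficient = 2
x_5 = 2.2917, f(x_5) = 9.891410, coefficient = 4
x_6 = 2.5000, f(x_6) = 12.182494, coefficient = 1

I ≈ (0.208333/3) × 125.168278 = 8.692242
Exact value: 8.692151
Error: 0.000091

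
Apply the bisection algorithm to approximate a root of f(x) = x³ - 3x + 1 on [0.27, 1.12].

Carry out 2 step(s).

f(x) = x³ - 3x + 1
Initial interval: [0.27, 1.12]

Iteration 1:
  c_1 = (0.270000 + 1.120000)/2 = 0.695000
  f(c_1) = f(0.695000) = -0.749298
  f(a) × f(c) < 0, new interval: [0.270000, 0.695000]
Iteration 2:
  c_2 = (0.270000 + 0.695000)/2 = 0.482500
  f(c_2) = f(0.482500) = -0.335171
  f(a) × f(c) < 0, new interval: [0.270000, 0.482500]

After 2 iteration(s), the approximation is c_2 = 0.482500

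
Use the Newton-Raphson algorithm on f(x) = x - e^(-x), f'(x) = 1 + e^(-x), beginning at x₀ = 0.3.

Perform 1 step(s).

f(x) = x - e^(-x)
f'(x) = 1 + e^(-x)
x₀ = 0.3

Newton-Raphson formula: x_{n+1} = x_n - f(x_n)/f'(x_n)

Iteration 1:
  f(0.300000) = -0.440818
  f'(0.300000) = 1.740818
  x_1 = 0.300000 - (-0.440818)/1.740818 = 0.553225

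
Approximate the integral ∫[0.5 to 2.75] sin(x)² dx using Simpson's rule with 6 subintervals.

f(x) = sin(x)²
a = 0.5, b = 2.75, n = 6
h = (b - a)/n = 0.375000

Simpson's rule: (h/3)[f(x₀) + 4f(x₁) + 2f(x₂) + ... + f(xₙ)]

x_0 = 0.5000, f(x_0) = 0.229849, coefficient = 1
x_1 = 0.8750, f(x_1) = 0.589123, coefficient = 4
x_2 = 1.2500, f(x_2) = 0.900572, coefficient = 2
x_3 = 1.6250, f(x_3) = 0.997065, coefficient = 4
x_4 = 2.0000, f(x_4) = 0.826822, coefficient = 2
x_5 = 2.3750, f(x_5) = 0.481199, coefficient = 4
x_6 = 2.7500, f(x_6) = 0.145665, coefficient = 1

I ≈ (0.375000/3) × 12.099848 = 1.512481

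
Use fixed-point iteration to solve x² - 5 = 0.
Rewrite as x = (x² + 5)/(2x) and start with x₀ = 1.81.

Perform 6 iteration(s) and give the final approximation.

Equation: x² - 5 = 0
Fixed-point form: x = (x² + 5)/(2x)
x₀ = 1.81

x_1 = g(1.810000) = 2.286215
x_2 = g(2.286215) = 2.236618
x_3 = g(2.236618) = 2.236068
x_4 = g(2.236068) = 2.236068
x_5 = g(2.236068) = 2.236068
x_6 = g(2.236068) = 2.236068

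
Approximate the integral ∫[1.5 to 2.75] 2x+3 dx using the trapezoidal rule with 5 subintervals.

f(x) = 2x+3
a = 1.5, b = 2.75, n = 5
h = (b - a)/n = 0.250000

Trapezoidal rule: (h/2)[f(x₀) + 2f(x₁) + 2f(x₂) + ... + f(xₙ)]

x_0 = 1.5000, f(x_0) = 6.000000, coefficient = 1
x_1 = 1.7500, f(x_1) = 6.500000, coefficient = 2
x_2 = 2.0000, f(x_2) = 7.000000, coefficient = 2
x_3 = 2.2500, f(x_3) = 7.500000, coefficient = 2
x_4 = 2.5000, f(x_4) = 8.000000, coefficient = 2
x_5 = 2.7500, f(x_5) = 8.500000, coefficient = 1

I ≈ (0.250000/2) × 72.500000 = 9.062500
Exact value: 9.062500
Error: 0.000000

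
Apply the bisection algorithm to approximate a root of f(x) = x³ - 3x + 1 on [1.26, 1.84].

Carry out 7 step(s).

f(x) = x³ - 3x + 1
Initial interval: [1.26, 1.84]

Iteration 1:
  c_1 = (1.260000 + 1.840000)/2 = 1.550000
  f(c_1) = f(1.550000) = 0.073875
  f(a) × f(c) < 0, new interval: [1.260000, 1.550000]
Iteration 2:
  c_2 = (1.260000 + 1.550000)/2 = 1.405000
  f(c_2) = f(1.405000) = -0.441495
  f(a) × f(c) ≥ 0, new interval: [1.405000, 1.550000]
Iteration 3:
  c_3 = (1.405000 + 1.550000)/2 = 1.477500
  f(c_3) = f(1.477500) = -0.207108
  f(a) × f(c) ≥ 0, new interval: [1.477500, 1.550000]
Iteration 4:
  c_4 = (1.477500 + 1.550000)/2 = 1.513750
  f(c_4) = f(1.513750) = -0.072584
  f(a) × f(c) ≥ 0, new interval: [1.513750, 1.550000]
Iteration 5:
  c_5 = (1.513750 + 1.550000)/2 = 1.531875
  f(c_5) = f(1.531875) = -0.000864
  f(a) × f(c) ≥ 0, new interval: [1.531875, 1.550000]
Iteration 6:
  c_6 = (1.531875 + 1.550000)/2 = 1.540938
  f(c_6) = f(1.540938) = 0.036126
  f(a) × f(c) < 0, new interval: [1.531875, 1.540938]
Iteration 7:
  c_7 = (1.531875 + 1.540938)/2 = 1.536406
  f(c_7) = f(1.536406) = 0.017536
  f(a) × f(c) < 0, new interval: [1.531875, 1.536406]

After 7 iteration(s), the approximation is c_7 = 1.536406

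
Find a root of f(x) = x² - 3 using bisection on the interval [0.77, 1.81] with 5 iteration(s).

f(x) = x² - 3
Initial interval: [0.77, 1.81]

Iteration 1:
  c_1 = (0.770000 + 1.810000)/2 = 1.290000
  f(c_1) = f(1.290000) = -1.335900
  f(a) × f(c) ≥ 0, new interval: [1.290000, 1.810000]
Iteration 2:
  c_2 = (1.290000 + 1.810000)/2 = 1.550000
  f(c_2) = f(1.550000) = -0.597500
  f(a) × f(c) ≥ 0, new interval: [1.550000, 1.810000]
Iteration 3:
  c_3 = (1.550000 + 1.810000)/2 = 1.680000
  f(c_3) = f(1.680000) = -0.177600
  f(a) × f(c) ≥ 0, new interval: [1.680000, 1.810000]
Iteration 4:
  c_4 = (1.680000 + 1.810000)/2 = 1.745000
  f(c_4) = f(1.745000) = 0.045025
  f(a) × f(c) < 0, new interval: [1.680000, 1.745000]
Iteration 5:
  c_5 = (1.680000 + 1.745000)/2 = 1.712500
  f(c_5) = f(1.712500) = -0.067344
  f(a) × f(c) ≥ 0, new interval: [1.712500, 1.745000]

After 5 iteration(s), the approximation is c_5 = 1.712500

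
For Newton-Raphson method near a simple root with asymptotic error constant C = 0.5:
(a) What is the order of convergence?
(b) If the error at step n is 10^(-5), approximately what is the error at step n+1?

(a) Newton-Raphson has quadratic (order 2) convergence near simple roots.
    This means |e_{n+1}| ≈ C|e_n|².

(b) With |e_n| = 10^(-5) and C = 0.5:
    |e_{n+1}| ≈ 0.5 × (10^(-5))² = 0.5 × 10^(-10)

(a) 2 (quadratic); (b) |e_{n+1}| ≈ 5.000e-11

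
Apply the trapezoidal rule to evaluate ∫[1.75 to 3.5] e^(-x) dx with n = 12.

f(x) = e^(-x)
a = 1.75, b = 3.5, n = 12
h = (b - a)/n = 0.145833

Trapezoidal rule: (h/2)[f(x₀) + 2f(x₁) + 2f(x₂) + ... + f(xₙ)]

x_0 = 1.7500, f(x_0) = 0.173774, coefficient = 1
x_1 = 1.8958, f(x_1) = 0.150193, coefficient = 2
x_2 = 2.0417, f(x_2) = 0.129812, coefficient = 2
x_3 = 2.1875, f(x_3) = 0.112197, coefficient = 2
x_4 = 2.3333, f(x_4) = 0.096972, coefficient = 2
x_5 = 2.4792, f(x_5) = 0.083813, coefficient = 2
x_6 = 2.6250, f(x_6) = 0.072440, coefficient = 2
x_7 = 2.7708, f(x_7) = 0.062610, coefficient = 2
x_8 = 2.9167, f(x_8) = 0.054114, coefficient = 2
x_9 = 3.0625, f(x_9) = 0.046771, coefficient = 2
x_10 = 3.2083, f(x_10) = 0.040424, coefficient = 2
x_11 = 3.3542, f(x_11) = 0.034938, coefficient = 2
x_12 = 3.5000, f(x_12) = 0.030197, coefficient = 1

I ≈ (0.145833/2) × 1.972538 = 0.143831
Exact value: 0.143577
Error: 0.000254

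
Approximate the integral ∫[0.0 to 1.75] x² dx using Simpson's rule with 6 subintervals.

f(x) = x²
a = 0.0, b = 1.75, n = 6
h = (b - a)/n = 0.291667

Simpson's rule: (h/3)[f(x₀) + 4f(x₁) + 2f(x₂) + ... + f(xₙ)]

x_0 = 0.0000, f(x_0) = 0.000000, coefficient = 1
x_1 = 0.2917, f(x_1) = 0.085069, coefficient = 4
x_2 = 0.5833, f(x_2) = 0.340278, coefficient = 2
x_3 = 0.8750, f(x_3) = 0.765625, coefficient = 4
x_4 = 1.1667, f(x_4) = 1.361111, coefficient = 2
x_5 = 1.4583, f(x_5) = 2.126736, coefficient = 4
x_6 = 1.7500, f(x_6) = 3.062500, coefficient = 1

I ≈ (0.291667/3) × 18.375000 = 1.786458
Exact value: 1.786458
Error: 0.000000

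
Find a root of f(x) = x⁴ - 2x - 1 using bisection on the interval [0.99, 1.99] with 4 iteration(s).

f(x) = x⁴ - 2x - 1
Initial interval: [0.99, 1.99]

Iteration 1:
  c_1 = (0.990000 + 1.990000)/2 = 1.490000
  f(c_1) = f(1.490000) = 0.948844
  f(a) × f(c) < 0, new interval: [0.990000, 1.490000]
Iteration 2:
  c_2 = (0.990000 + 1.490000)/2 = 1.240000
  f(c_2) = f(1.240000) = -1.115786
  f(a) × f(c) ≥ 0, new interval: [1.240000, 1.490000]
Iteration 3:
  c_3 = (1.240000 + 1.490000)/2 = 1.365000
  f(c_3) = f(1.365000) = -0.258393
  f(a) × f(c) ≥ 0, new interval: [1.365000, 1.490000]
Iteration 4:
  c_4 = (1.365000 + 1.490000)/2 = 1.427500
  f(c_4) = f(1.427500) = 0.297451
  f(a) × f(c) < 0, new interval: [1.365000, 1.427500]

After 4 iteration(s), the approximation is c_4 = 1.427500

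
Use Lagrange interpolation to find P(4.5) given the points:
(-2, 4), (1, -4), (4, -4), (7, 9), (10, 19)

Lagrange interpolation formula:
P(x) = Σ yᵢ × Lᵢ(x)
where Lᵢ(x) = Π_{j≠i} (x - xⱼ)/(xᵢ - xⱼ)

L_0(4.5) = (4.5 - 1)/(-2 - 1) × (4.5 - 4)/(-2 - 4) × (4.5 - 7)/(-2 - 7) × (4.5 - 10)/(-2 - 10) = 0.012378
L_1(4.5) = (4.5 - (-2))/(1 - (-2)) × (4.5 - 4)/(1 - 4) × (4.5 - 7)/(1 - 7) × (4.5 - 10)/(1 - 10) = -0.091950
L_2(4.5) = (4.5 - (-2))/(4 - (-2)) × (4.5 - 1)/(4 - 1) × (4.5 - 7)/(4 - 7) × (4.5 - 10)/(4 - 10) = 0.965471
L_3(4.5) = (4.5 - (-2))/(7 - (-2)) × (4.5 - 1)/(7 - 1) × (4.5 - 4)/(7 - 4) × (4.5 - 10)/(7 - 10) = 0.128729
L_4(4.5) = (4.5 - (-2))/(10 - (-2)) × (4.5 - 1)/(10 - 1) × (4.5 - 4)/(10 - 4) × (4.5 - 7)/(10 - 7) = -0.014628

P(4.5) = 4×L_0(4.5) + (-4)×L_1(4.5) + (-4)×L_2(4.5) + 9×L_3(4.5) + 19×L_4(4.5)
P(4.5) = -2.563947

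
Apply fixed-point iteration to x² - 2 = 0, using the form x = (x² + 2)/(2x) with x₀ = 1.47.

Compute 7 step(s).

Equation: x² - 2 = 0
Fixed-point form: x = (x² + 2)/(2x)
x₀ = 1.47

x_1 = g(1.470000) = 1.415272
x_2 = g(1.415272) = 1.414214
x_3 = g(1.414214) = 1.414214
x_4 = g(1.414214) = 1.414214
x_5 = g(1.414214) = 1.414214
x_6 = g(1.414214) = 1.414214
x_7 = g(1.414214) = 1.414214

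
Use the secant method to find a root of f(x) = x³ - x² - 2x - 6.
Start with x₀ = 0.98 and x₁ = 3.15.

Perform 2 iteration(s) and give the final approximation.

f(x) = x³ - x² - 2x - 6
x₀ = 0.98, x₁ = 3.15

Secant formula: x_{n+1} = x_n - f(x_n)(x_n - x_{n-1})/(f(x_n) - f(x_{n-1}))

Iteration 1:
  f(0.980000) = -7.979208
  f(3.150000) = 9.033375
  x_2 = 3.150000 - 9.033375×(3.150000 - 0.980000)/(9.033375 - (-7.979208))
       = 1.997769
Iteration 2:
  f(3.150000) = 9.033375
  f(1.997769) = -6.013361
  x_3 = 1.997769 - (-6.013361)×(1.997769 - 3.150000)/(-6.013361 - 9.033375)
       = 2.458253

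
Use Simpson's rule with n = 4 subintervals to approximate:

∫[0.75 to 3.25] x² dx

f(x) = x²
a = 0.75, b = 3.25, n = 4
h = (b - a)/n = 0.625000

Simpson's rule: (h/3)[f(x₀) + 4f(x₁) + 2f(x₂) + ... + f(xₙ)]

x_0 = 0.7500, f(x_0) = 0.562500, coefficient = 1
x_1 = 1.3750, f(x_1) = 1.890625, coefficient = 4
x_2 = 2.0000, f(x_2) = 4.000000, coefficient = 2
x_3 = 2.6250, f(x_3) = 6.890625, coefficient = 4
x_4 = 3.2500, f(x_4) = 10.562500, coefficient = 1

I ≈ (0.625000/3) × 54.250000 = 11.302083
Exact value: 11.302083
Error: 0.000000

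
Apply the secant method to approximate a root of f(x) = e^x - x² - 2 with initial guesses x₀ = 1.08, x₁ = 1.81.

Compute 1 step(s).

f(x) = e^x - x² - 2
x₀ = 1.08, x₁ = 1.81

Secant formula: x_{n+1} = x_n - f(x_n)(x_n - x_{n-1})/(f(x_n) - f(x_{n-1}))

Iteration 1:
  f(1.080000) = -0.221720
  f(1.810000) = 0.834347
  x_2 = 1.810000 - 0.834347×(1.810000 - 1.080000)/(0.834347 - (-0.221720))
       = 1.233263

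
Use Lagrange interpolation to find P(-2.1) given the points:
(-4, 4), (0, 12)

Lagrange interpolation formula:
P(x) = Σ yᵢ × Lᵢ(x)
where Lᵢ(x) = Π_{j≠i} (x - xⱼ)/(xᵢ - xⱼ)

L_0(-2.1) = (-2.1 - 0)/(-4 - 0) = 0.525000
L_1(-2.1) = (-2.1 - (-4))/(0 - (-4)) = 0.475000

P(-2.1) = 4×L_0(-2.1) + 12×L_1(-2.1)
P(-2.1) = 7.800000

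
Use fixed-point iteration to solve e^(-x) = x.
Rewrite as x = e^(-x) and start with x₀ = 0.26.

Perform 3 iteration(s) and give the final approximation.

Equation: e^(-x) = x
Fixed-point form: x = e^(-x)
x₀ = 0.26

x_1 = g(0.260000) = 0.771052
x_2 = g(0.771052) = 0.462526
x_3 = g(0.462526) = 0.629691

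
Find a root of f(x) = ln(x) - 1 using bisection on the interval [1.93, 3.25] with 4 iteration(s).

f(x) = ln(x) - 1
Initial interval: [1.93, 3.25]

Iteration 1:
  c_1 = (1.930000 + 3.250000)/2 = 2.590000
  f(c_1) = f(2.590000) = -0.048342
  f(a) × f(c) ≥ 0, new interval: [2.590000, 3.250000]
Iteration 2:
  c_2 = (2.590000 + 3.250000)/2 = 2.920000
  f(c_2) = f(2.920000) = 0.071584
  f(a) × f(c) < 0, new interval: [2.590000, 2.920000]
Iteration 3:
  c_3 = (2.590000 + 2.920000)/2 = 2.755000
  f(c_3) = f(2.755000) = 0.013417
  f(a) × f(c) < 0, new interval: [2.590000, 2.755000]
Iteration 4:
  c_4 = (2.590000 + 2.755000)/2 = 2.672500
  f(c_4) = f(2.672500) = -0.016986
  f(a) × f(c) ≥ 0, new interval: [2.672500, 2.755000]

After 4 iteration(s), the approximation is c_4 = 2.672500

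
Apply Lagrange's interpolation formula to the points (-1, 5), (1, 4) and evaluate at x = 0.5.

Lagrange interpolation formula:
P(x) = Σ yᵢ × Lᵢ(x)
where Lᵢ(x) = Π_{j≠i} (x - xⱼ)/(xᵢ - xⱼ)

L_0(0.5) = (0.5 - 1)/(-1 - 1) = 0.250000
L_1(0.5) = (0.5 - (-1))/(1 - (-1)) = 0.750000

P(0.5) = 5×L_0(0.5) + 4×L_1(0.5)
P(0.5) = 4.250000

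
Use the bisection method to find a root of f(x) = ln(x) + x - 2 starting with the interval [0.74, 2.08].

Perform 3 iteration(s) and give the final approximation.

f(x) = ln(x) + x - 2
Initial interval: [0.74, 2.08]

Iteration 1:
  c_1 = (0.740000 + 2.080000)/2 = 1.410000
  f(c_1) = f(1.410000) = -0.246410
  f(a) × f(c) ≥ 0, new interval: [1.410000, 2.080000]
Iteration 2:
  c_2 = (1.410000 + 2.080000)/2 = 1.745000
  f(c_2) = f(1.745000) = 0.301755
  f(a) × f(c) < 0, new interval: [1.410000, 1.745000]
Iteration 3:
  c_3 = (1.410000 + 1.745000)/2 = 1.577500
  f(c_3) = f(1.577500) = 0.033341
  f(a) × f(c) < 0, new interval: [1.410000, 1.577500]

After 3 iteration(s), the approximation is c_3 = 1.577500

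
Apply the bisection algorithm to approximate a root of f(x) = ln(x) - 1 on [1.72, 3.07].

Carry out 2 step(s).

f(x) = ln(x) - 1
Initial interval: [1.72, 3.07]

Iteration 1:
  c_1 = (1.720000 + 3.070000)/2 = 2.395000
  f(c_1) = f(2.395000) = -0.126617
  f(a) × f(c) ≥ 0, new interval: [2.395000, 3.070000]
Iteration 2:
  c_2 = (2.395000 + 3.070000)/2 = 2.732500
  f(c_2) = f(2.732500) = 0.005217
  f(a) × f(c) < 0, new interval: [2.395000, 2.732500]

After 2 iteration(s), the approximation is c_2 = 2.732500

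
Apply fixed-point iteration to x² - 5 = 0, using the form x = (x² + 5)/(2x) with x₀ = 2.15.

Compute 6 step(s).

Equation: x² - 5 = 0
Fixed-point form: x = (x² + 5)/(2x)
x₀ = 2.15

x_1 = g(2.150000) = 2.237791
x_2 = g(2.237791) = 2.236069
x_3 = g(2.236069) = 2.236068
x_4 = g(2.236068) = 2.236068
x_5 = g(2.236068) = 2.236068
x_6 = g(2.236068) = 2.236068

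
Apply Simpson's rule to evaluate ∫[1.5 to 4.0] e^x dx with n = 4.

f(x) = e^x
a = 1.5, b = 4.0, n = 4
h = (b - a)/n = 0.625000

Simpson's rule: (h/3)[f(x₀) + 4f(x₁) + 2f(x₂) + ... + f(xₙ)]

x_0 = 1.5000, f(x_0) = 4.481689, coefficient = 1
x_1 = 2.1250, f(x_1) = 8.372897, coefficient = 4
x_2 = 2.7500, f(x_2) = 15.642632, coefficient = 2
x_3 = 3.3750, f(x_3) = 29.224284, coefficient = 4
x_4 = 4.0000, f(x_4) = 54.598150, coefficient = 1

I ≈ (0.625000/3) × 240.753828 = 50.157047
Exact value: 50.116461
Error: 0.040587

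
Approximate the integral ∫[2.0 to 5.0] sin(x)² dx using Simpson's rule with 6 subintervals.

f(x) = sin(x)²
a = 2.0, b = 5.0, n = 6
h = (b - a)/n = 0.500000

Simpson's rule: (h/3)[f(x₀) + 4f(x₁) + 2f(x₂) + ... + f(xₙ)]

x_0 = 2.0000, f(x_0) = 0.826822, coefficient = 1
x_1 = 2.5000, f(x_1) = 0.358169, coefficient = 4
x_2 = 3.0000, f(x_2) = 0.019915, coefficient = 2
x_3 = 3.5000, f(x_3) = 0.123049, coefficient = 4
x_4 = 4.0000, f(x_4) = 0.572750, coefficient = 2
x_5 = 4.5000, f(x_5) = 0.955565, coefficient = 4
x_6 = 5.0000, f(x_6) = 0.919536, coefficient = 1

I ≈ (0.500000/3) × 8.678819 = 1.446470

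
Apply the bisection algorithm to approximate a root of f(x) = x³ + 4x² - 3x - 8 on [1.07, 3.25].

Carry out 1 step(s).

f(x) = x³ + 4x² - 3x - 8
Initial interval: [1.07, 3.25]

Iteration 1:
  c_1 = (1.070000 + 3.250000)/2 = 2.160000
  f(c_1) = f(2.160000) = 14.260096
  f(a) × f(c) < 0, new interval: [1.070000, 2.160000]

After 1 iteration(s), the approximation is c_1 = 2.160000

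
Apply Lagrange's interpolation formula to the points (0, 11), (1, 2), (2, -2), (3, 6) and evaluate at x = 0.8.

Lagrange interpolation formula:
P(x) = Σ yᵢ × Lᵢ(x)
where Lᵢ(x) = Π_{j≠i} (x - xⱼ)/(xᵢ - xⱼ)

L_0(0.8) = (0.8 - 1)/(0 - 1) × (0.8 - 2)/(0 - 2) × (0.8 - 3)/(0 - 3) = 0.088000
L_1(0.8) = (0.8 - 0)/(1 - 0) × (0.8 - 2)/(1 - 2) × (0.8 - 3)/(1 - 3) = 1.056000
L_2(0.8) = (0.8 - 0)/(2 - 0) × (0.8 - 1)/(2 - 1) × (0.8 - 3)/(2 - 3) = -0.176000
L_3(0.8) = (0.8 - 0)/(3 - 0) × (0.8 - 1)/(3 - 1) × (0.8 - 2)/(3 - 2) = 0.032000

P(0.8) = 11×L_0(0.8) + 2×L_1(0.8) + (-2)×L_2(0.8) + 6×L_3(0.8)
P(0.8) = 3.624000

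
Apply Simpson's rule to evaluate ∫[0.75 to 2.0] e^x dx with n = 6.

f(x) = e^x
a = 0.75, b = 2.0, n = 6
h = (b - a)/n = 0.208333

Simpson's rule: (h/3)[f(x₀) + 4f(x₁) + 2f(x₂) + ... + f(xₙ)]

x_0 = 0.7500, f(x_0) = 2.117000, coefficient = 1
x_1 = 0.9583, f(x_1) = 2.607347, coefficient = 4
x_2 = 1.1667, f(x_2) = 3.211271, coefficient = 2
x_3 = 1.3750, f(x_3) = 3.955077, coefficient = 4
x_4 = 1.5833, f(x_4) = 4.871166, coefficient = 2
x_5 = 1.7917, f(x_5) = 5.999443, coefficient = 4
x_6 = 2.0000, f(x_6) = 7.389056, coefficient = 1

I ≈ (0.208333/3) × 75.918398 = 5.272111
Exact value: 5.272056
Error: 0.000055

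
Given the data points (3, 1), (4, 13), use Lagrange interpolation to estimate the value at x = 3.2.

Lagrange interpolation formula:
P(x) = Σ yᵢ × Lᵢ(x)
where Lᵢ(x) = Π_{j≠i} (x - xⱼ)/(xᵢ - xⱼ)

L_0(3.2) = (3.2 - 4)/(3 - 4) = 0.800000
L_1(3.2) = (3.2 - 3)/(4 - 3) = 0.200000

P(3.2) = 1×L_0(3.2) + 13×L_1(3.2)
P(3.2) = 3.400000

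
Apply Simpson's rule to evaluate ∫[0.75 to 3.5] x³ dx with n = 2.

f(x) = x³
a = 0.75, b = 3.5, n = 2
h = (b - a)/n = 1.375000

Simpson's rule: (h/3)[f(x₀) + 4f(x₁) + 2f(x₂) + ... + f(xₙ)]

x_0 = 0.7500, f(x_0) = 0.421875, coefficient = 1
x_1 = 2.1250, f(x_1) = 9.595703, coefficient = 4
x_2 = 3.5000, f(x_2) = 42.875000, coefficient = 1

I ≈ (1.375000/3) × 81.679688 = 37.436523
Exact value: 37.436523
Error: 0.000000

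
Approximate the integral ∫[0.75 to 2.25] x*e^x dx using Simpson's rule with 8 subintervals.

f(x) = x*e^x
a = 0.75, b = 2.25, n = 8
h = (b - a)/n = 0.187500

Simpson's rule: (h/3)[f(x₀) + 4f(x₁) + 2f(x₂) + ... + f(xₙ)]

x_0 = 0.7500, f(x_0) = 1.587750, coefficient = 1
x_1 = 0.9375, f(x_1) = 2.393990, coefficient = 4
x_2 = 1.1250, f(x_2) = 3.465244, coefficient = 2
x_3 = 1.3125, f(x_3) = 4.876529, coefficient = 4
x_4 = 1.5000, f(x_4) = 6.722534, coefficient = 2
x_5 = 1.6875, f(x_5) = 9.122539, coefficient = 4
x_6 = 1.8750, f(x_6) = 12.226536, coefficient = 2
x_7 = 2.0625, f(x_7) = 16.222819, coefficient = 4
x_8 = 2.2500, f(x_8) = 21.347406, coefficient = 1

I ≈ (0.187500/3) × 198.227291 = 12.389206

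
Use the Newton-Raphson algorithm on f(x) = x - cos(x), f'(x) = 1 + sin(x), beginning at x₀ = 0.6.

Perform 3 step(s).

f(x) = x - cos(x)
f'(x) = 1 + sin(x)
x₀ = 0.6

Newton-Raphson formula: x_{n+1} = x_n - f(x_n)/f'(x_n)

Iteration 1:
  f(0.600000) = -0.225336
  f'(0.600000) = 1.564642
  x_1 = 0.600000 - (-0.225336)/1.564642 = 0.744017
Iteration 2:
  f(0.744017) = 0.008264
  f'(0.744017) = 1.677249
  x_2 = 0.744017 - 0.008264/1.677249 = 0.739090
Iteration 3:
  f(0.739090) = 0.000009
  f'(0.739090) = 1.673616
  x_3 = 0.739090 - 0.000009/1.673616 = 0.739085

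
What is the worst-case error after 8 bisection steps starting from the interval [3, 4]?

Bisection error bound: |error| ≤ (b-a)/2^n
|error| ≤ (4 - 3)/2^8 = 1/2^8
|error| ≤ 0.0039062500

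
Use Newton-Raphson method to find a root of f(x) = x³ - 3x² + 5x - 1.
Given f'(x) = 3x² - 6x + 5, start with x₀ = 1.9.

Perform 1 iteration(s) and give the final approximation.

f(x) = x³ - 3x² + 5x - 1
f'(x) = 3x² - 6x + 5
x₀ = 1.9

Newton-Raphson formula: x_{n+1} = x_n - f(x_n)/f'(x_n)

Iteration 1:
  f(1.900000) = 4.529000
  f'(1.900000) = 4.430000
  x_1 = 1.900000 - 4.529000/4.430000 = 0.877652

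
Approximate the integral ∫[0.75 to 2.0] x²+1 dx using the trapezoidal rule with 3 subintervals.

f(x) = x²+1
a = 0.75, b = 2.0, n = 3
h = (b - a)/n = 0.416667

Trapezoidal rule: (h/2)[f(x₀) + 2f(x₁) + 2f(x₂) + ... + f(xₙ)]

x_0 = 0.7500, f(x_0) = 1.562500, coefficient = 1
x_1 = 1.1667, f(x_1) = 2.361111, coefficient = 2
x_2 = 1.5833, f(x_2) = 3.506944, coefficient = 2
x_3 = 2.0000, f(x_3) = 5.000000, coefficient = 1

I ≈ (0.416667/2) × 18.298611 = 3.812211
Exact value: 3.776042
Error: 0.036169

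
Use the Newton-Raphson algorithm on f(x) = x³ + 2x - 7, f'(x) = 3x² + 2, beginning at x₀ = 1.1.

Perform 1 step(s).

f(x) = x³ + 2x - 7
f'(x) = 3x² + 2
x₀ = 1.1

Newton-Raphson formula: x_{n+1} = x_n - f(x_n)/f'(x_n)

Iteration 1:
  f(1.100000) = -3.469000
  f'(1.100000) = 5.630000
  x_1 = 1.100000 - (-3.469000)/5.630000 = 1.716163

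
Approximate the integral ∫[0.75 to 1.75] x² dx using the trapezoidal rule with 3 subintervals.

f(x) = x²
a = 0.75, b = 1.75, n = 3
h = (b - a)/n = 0.333333

Trapezoidal rule: (h/2)[f(x₀) + 2f(x₁) + 2f(x₂) + ... + f(xₙ)]

x_0 = 0.7500, f(x_0) = 0.562500, coefficient = 1
x_1 = 1.0833, f(x_1) = 1.173611, coefficient = 2
x_2 = 1.4167, f(x_2) = 2.006944, coefficient = 2
x_3 = 1.7500, f(x_3) = 3.062500, coefficient = 1

I ≈ (0.333333/2) × 9.986111 = 1.664352
Exact value: 1.645833
Error: 0.018519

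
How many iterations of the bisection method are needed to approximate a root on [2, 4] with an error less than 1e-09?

We need (b-a)/2^n ≤ 1e-09
(4 - 2)/2^n ≤ 1e-09
2/2^n ≤ 1e-09
2^n ≥ 2000000000
n ≥ log₂(2000000000) = 30.90
n ≥ 31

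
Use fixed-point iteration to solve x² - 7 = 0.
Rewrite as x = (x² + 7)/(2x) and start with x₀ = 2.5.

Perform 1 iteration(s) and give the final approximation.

Equation: x² - 7 = 0
Fixed-point form: x = (x² + 7)/(2x)
x₀ = 2.5

x_1 = g(2.500000) = 2.650000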